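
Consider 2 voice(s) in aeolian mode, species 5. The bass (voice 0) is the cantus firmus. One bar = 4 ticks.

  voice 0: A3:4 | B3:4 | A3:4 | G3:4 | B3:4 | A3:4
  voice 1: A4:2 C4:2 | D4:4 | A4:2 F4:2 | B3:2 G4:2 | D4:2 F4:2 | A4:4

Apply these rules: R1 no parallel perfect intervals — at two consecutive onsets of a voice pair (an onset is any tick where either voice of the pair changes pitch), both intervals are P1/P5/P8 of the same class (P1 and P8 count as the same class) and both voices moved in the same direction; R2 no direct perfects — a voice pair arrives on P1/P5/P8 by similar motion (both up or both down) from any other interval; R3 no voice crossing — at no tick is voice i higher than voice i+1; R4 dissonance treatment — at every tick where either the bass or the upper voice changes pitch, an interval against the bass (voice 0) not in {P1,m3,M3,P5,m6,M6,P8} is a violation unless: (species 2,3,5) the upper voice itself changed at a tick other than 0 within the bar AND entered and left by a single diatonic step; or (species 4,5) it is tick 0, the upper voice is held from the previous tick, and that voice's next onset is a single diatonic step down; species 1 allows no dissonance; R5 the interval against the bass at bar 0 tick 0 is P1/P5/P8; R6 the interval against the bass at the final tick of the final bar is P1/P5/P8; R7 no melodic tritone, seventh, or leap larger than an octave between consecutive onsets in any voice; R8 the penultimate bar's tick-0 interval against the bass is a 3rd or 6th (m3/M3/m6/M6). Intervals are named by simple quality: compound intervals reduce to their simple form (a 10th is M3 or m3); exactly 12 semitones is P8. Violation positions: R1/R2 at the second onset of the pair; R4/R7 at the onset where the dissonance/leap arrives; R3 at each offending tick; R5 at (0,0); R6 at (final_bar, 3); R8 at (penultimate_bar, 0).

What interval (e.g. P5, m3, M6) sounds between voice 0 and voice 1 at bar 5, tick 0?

voice 0=A3 voice 1=A4 -> P8

P8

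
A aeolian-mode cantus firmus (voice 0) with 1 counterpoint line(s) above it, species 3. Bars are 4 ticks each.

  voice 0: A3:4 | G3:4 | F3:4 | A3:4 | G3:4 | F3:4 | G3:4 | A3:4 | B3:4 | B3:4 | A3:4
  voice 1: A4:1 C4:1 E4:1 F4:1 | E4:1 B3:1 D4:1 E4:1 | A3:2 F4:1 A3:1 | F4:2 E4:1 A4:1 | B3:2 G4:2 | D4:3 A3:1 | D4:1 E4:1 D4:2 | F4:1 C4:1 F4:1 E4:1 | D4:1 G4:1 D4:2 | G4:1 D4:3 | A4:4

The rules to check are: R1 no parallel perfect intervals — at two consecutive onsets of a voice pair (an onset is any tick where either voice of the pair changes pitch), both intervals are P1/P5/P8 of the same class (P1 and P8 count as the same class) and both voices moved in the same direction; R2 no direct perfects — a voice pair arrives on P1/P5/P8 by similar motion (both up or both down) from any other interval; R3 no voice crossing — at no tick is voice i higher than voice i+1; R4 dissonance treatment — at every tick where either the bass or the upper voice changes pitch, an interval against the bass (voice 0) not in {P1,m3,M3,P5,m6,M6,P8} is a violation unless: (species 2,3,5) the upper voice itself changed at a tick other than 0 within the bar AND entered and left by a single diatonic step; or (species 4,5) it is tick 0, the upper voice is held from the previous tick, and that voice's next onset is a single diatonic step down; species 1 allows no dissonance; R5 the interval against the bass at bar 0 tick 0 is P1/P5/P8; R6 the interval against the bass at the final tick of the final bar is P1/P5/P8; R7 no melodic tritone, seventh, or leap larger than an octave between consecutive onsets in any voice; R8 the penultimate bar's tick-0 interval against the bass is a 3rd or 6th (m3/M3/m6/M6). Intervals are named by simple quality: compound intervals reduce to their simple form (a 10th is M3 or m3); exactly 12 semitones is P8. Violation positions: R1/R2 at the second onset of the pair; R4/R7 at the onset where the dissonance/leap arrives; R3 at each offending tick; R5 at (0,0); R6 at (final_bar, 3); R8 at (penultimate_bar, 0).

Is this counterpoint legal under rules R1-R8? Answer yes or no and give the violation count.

No (2 violations)

bar 0: v0=A3 v1=A4 (P8)
bar 1: v0=G3 v1=E4 (M6)
bar 2: v0=F3 v1=A3 (M3)
bar 3: v0=A3 v1=F4 (m6)
bar 4: v0=G3 v1=B3 (M3)
bar 5: v0=F3 v1=D4 (M6)
bar 6: v0=G3 v1=D4 (P5)
bar 7: v0=A3 v1=F4 (m6)
bar 8: v0=B3 v1=D4 (m3)
bar 9: v0=B3 v1=G4 (m6)
bar 10: v0=A3 v1=A4 (P8)
  R7 @ bar4.0: A4->B3 leap 10st
  R2 @ bar6.0: F3/A3 M3 -> G3/D4 P5 similar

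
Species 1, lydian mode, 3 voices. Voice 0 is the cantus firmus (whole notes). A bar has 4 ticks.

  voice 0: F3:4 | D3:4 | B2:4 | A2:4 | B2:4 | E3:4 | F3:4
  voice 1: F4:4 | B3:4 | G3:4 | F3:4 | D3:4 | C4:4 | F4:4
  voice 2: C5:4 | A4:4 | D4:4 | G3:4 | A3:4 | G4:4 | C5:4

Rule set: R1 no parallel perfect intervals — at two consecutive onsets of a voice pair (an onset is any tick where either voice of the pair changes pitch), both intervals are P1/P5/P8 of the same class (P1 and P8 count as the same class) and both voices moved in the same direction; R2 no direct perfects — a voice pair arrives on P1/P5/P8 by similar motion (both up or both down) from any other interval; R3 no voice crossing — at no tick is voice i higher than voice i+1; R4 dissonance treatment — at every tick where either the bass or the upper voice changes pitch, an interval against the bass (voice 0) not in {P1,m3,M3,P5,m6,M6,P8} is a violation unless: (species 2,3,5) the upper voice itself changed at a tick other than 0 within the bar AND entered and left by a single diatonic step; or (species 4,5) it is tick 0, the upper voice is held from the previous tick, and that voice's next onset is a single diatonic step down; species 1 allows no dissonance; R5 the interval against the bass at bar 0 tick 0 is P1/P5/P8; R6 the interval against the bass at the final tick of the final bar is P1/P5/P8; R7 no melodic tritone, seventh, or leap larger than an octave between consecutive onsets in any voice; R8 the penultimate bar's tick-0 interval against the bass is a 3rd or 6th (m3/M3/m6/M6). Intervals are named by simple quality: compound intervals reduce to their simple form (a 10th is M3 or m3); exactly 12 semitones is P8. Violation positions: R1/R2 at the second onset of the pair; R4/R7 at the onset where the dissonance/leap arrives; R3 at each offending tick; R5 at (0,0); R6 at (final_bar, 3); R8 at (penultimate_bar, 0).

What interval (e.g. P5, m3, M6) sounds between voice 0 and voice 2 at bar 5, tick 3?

m3

voice 0=E3 voice 2=G4 -> m3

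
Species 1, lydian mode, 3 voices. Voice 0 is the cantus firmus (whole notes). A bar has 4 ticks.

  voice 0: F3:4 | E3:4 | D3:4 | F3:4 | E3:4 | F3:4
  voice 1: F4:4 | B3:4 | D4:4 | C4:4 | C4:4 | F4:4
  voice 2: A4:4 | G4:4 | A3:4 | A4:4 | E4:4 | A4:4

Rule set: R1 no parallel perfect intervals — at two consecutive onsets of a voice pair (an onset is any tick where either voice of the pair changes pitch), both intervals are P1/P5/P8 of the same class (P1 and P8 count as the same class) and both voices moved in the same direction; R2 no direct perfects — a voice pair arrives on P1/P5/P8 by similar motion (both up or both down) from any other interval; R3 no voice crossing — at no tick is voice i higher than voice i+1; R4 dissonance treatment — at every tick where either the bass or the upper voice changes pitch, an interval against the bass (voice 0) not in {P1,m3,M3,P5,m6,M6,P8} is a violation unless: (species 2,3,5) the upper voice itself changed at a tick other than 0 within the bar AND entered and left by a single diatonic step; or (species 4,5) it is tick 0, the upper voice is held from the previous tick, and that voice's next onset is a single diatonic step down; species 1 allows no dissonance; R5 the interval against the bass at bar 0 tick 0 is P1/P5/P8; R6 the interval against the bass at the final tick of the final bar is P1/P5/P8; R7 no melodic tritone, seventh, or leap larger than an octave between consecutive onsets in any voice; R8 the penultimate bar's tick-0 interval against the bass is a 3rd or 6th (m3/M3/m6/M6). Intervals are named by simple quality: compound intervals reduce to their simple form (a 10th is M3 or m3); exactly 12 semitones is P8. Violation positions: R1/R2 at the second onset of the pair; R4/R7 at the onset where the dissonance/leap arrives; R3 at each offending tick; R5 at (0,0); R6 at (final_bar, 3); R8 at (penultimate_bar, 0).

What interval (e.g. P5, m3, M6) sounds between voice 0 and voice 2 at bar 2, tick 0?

voice 0=D3 voice 2=A3 -> P5

P5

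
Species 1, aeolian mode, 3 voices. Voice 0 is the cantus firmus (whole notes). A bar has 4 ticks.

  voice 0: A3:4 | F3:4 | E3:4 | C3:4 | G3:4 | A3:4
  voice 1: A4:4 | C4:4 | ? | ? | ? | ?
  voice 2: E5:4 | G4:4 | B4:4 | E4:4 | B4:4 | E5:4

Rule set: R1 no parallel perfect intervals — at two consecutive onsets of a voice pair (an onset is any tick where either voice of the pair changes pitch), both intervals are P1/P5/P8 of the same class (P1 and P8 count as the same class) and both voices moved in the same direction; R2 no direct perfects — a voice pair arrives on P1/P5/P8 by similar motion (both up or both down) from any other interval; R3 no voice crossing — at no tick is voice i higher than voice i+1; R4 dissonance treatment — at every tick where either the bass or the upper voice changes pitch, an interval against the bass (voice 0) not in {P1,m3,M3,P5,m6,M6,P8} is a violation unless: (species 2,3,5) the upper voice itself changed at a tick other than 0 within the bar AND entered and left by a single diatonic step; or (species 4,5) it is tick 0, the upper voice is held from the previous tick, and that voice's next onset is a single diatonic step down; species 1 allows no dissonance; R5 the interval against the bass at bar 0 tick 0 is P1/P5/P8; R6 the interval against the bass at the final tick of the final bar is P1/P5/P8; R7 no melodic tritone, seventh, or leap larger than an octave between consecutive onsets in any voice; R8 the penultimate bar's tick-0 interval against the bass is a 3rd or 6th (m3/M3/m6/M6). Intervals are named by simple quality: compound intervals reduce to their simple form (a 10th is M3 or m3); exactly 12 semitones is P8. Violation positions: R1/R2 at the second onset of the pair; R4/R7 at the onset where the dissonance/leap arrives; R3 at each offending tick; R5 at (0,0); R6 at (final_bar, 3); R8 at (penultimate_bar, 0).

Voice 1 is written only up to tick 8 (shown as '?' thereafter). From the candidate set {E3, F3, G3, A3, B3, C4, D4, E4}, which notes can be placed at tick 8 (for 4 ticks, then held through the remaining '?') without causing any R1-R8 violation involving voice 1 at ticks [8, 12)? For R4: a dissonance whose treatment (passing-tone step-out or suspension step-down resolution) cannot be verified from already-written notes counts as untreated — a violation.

{C4, G3}

E3: violates R2
F3: violates R4
G3: legal
A3: violates R4
B3: violates R1
C4: legal
D4: violates R4
E4: violates R1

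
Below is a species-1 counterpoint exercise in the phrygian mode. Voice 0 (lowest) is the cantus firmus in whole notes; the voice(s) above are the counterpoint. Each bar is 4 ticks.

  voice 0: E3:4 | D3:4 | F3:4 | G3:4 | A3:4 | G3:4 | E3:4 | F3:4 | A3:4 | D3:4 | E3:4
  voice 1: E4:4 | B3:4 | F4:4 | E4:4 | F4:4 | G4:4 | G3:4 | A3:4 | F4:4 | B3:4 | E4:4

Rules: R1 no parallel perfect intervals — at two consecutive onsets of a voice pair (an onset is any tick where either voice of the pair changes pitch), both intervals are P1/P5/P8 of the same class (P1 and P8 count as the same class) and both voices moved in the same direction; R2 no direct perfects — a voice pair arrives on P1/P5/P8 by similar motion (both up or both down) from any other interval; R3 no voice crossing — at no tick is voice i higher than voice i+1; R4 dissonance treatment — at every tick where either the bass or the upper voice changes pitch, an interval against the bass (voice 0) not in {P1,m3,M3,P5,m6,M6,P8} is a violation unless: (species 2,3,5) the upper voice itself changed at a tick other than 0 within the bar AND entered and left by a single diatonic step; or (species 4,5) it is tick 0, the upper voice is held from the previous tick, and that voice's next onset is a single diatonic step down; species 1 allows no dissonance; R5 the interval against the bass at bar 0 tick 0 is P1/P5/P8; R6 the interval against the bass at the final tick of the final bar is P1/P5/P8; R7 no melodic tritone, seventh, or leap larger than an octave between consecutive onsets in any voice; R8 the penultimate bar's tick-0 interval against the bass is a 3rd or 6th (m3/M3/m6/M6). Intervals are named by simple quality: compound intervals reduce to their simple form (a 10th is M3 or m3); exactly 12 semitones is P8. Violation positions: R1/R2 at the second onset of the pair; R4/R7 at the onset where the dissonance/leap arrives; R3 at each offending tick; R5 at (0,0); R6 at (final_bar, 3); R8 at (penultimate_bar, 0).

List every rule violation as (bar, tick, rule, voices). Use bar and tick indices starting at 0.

bar 0: v0=E3 v1=E4 downbeat P8
bar 1: v0=D3 v1=B3 downbeat M6
bar 2: v0=F3 v1=F4 downbeat P8
bar 3: v0=G3 v1=E4 downbeat M6
bar 4: v0=A3 v1=F4 downbeat m6
bar 5: v0=G3 v1=G4 downbeat P8
bar 6: v0=E3 v1=G3 downbeat m3
bar 7: v0=F3 v1=A3 downbeat M3
bar 8: v0=A3 v1=F4 downbeat m6
bar 9: v0=D3 v1=B3 downbeat M6
bar 10: v0=E3 v1=E4 downbeat P8
  -> R2 @ bar 2 tick 0 v(0, 1): D3/B3 M6 -> F3/F4 P8 similar
  -> R7 @ bar 2 tick 0 v(1,): B3->F4 leap 6st
  -> R7 @ bar 9 tick 0 v(1,): F4->B3 leap 6st
  -> R2 @ bar 10 tick 0 v(0, 1): D3/B3 M6 -> E3/E4 P8 similar

(2, 0, R2, (0, 1))
(2, 0, R7, (1,))
(9, 0, R7, (1,))
(10, 0, R2, (0, 1))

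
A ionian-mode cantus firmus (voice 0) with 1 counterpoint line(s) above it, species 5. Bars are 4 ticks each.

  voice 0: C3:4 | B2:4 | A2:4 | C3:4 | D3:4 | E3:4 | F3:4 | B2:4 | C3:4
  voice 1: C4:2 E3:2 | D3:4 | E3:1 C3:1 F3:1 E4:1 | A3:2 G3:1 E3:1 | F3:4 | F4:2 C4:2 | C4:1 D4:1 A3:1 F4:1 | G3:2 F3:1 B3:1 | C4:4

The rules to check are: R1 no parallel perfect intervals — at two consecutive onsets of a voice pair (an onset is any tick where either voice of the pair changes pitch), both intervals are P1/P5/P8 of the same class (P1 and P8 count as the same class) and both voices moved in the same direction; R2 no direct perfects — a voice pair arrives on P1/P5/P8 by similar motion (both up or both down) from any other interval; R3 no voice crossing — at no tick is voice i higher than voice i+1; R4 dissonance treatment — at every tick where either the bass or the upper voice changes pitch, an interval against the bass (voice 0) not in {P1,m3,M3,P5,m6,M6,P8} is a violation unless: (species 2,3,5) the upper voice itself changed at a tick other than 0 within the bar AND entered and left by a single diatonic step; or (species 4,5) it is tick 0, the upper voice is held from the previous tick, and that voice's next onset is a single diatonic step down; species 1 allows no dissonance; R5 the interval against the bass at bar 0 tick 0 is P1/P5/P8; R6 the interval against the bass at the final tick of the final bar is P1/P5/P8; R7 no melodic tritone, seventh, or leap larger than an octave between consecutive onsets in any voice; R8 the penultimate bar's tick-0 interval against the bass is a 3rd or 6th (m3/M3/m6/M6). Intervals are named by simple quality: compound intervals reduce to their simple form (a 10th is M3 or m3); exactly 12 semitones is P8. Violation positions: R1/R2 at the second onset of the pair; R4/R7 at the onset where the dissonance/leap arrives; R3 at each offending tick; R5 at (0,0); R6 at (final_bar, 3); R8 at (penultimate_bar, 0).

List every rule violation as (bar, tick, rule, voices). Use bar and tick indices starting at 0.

bar 0: v0=C3 v1=C4 downbeat P8
bar 1: v0=B2 v1=D3 downbeat m3
bar 2: v0=A2 v1=E3 downbeat P5
bar 3: v0=C3 v1=A3 downbeat M6
bar 4: v0=D3 v1=F3 downbeat m3
bar 5: v0=E3 v1=F4 downbeat m2
bar 6: v0=F3 v1=C4 downbeat P5
bar 7: v0=B2 v1=G3 downbeat m6
bar 8: v0=C3 v1=C4 downbeat P8
  -> R7 @ bar 2 tick 3 v(1,): F3->E4 leap 11st
  -> R4 @ bar 5 tick 0 v(0, 1): E3/F4 m2 untreated
  -> R7 @ bar 7 tick 0 v(0,): F3->B2 leap 6st
  -> R7 @ bar 7 tick 0 v(1,): F4->G3 leap 10st
  -> R4 @ bar 7 tick 2 v(0, 1): B2/F3 TT untreated
  -> R7 @ bar 7 tick 3 v(1,): F3->B3 leap 6st
  -> R1 @ bar 8 tick 0 v(0, 1): B2/B3 P8 -> C3/C4 P8 similar

(2, 3, R7, (1,))
(5, 0, R4, (0, 1))
(7, 0, R7, (0,))
(7, 0, R7, (1,))
(7, 2, R4, (0, 1))
(7, 3, R7, (1,))
(8, 0, R1, (0, 1))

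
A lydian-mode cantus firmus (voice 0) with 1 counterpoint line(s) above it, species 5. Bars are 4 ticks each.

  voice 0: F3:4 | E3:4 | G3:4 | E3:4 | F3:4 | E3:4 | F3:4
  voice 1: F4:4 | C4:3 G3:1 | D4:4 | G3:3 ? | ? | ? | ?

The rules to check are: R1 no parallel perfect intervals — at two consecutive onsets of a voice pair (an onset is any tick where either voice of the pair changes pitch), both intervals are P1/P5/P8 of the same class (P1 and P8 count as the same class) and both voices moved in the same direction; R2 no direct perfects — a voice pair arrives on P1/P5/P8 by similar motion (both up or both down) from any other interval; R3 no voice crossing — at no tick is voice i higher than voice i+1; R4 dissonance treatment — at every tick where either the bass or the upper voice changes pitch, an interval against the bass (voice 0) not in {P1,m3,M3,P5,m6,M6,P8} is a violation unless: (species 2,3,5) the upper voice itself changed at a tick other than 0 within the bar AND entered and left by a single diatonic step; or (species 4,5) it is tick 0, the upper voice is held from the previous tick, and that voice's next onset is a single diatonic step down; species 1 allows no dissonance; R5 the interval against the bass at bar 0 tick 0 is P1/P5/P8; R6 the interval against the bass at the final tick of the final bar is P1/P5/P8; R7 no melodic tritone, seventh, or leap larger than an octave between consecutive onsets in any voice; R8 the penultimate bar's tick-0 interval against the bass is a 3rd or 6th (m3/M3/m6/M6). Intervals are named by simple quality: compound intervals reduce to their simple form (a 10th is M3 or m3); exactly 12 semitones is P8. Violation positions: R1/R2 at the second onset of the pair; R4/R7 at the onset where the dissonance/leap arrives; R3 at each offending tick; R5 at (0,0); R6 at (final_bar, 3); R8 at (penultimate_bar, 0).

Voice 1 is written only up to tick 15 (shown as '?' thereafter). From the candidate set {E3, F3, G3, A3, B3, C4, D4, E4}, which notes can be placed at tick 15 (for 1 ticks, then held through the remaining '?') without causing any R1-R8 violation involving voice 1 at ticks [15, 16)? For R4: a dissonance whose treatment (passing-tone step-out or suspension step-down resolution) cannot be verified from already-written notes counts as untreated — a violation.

{B3, C4, E3, E4, G3}

E3: legal
F3: violates R4
G3: legal
A3: violates R4
B3: legal
C4: legal
D4: violates R4
E4: legal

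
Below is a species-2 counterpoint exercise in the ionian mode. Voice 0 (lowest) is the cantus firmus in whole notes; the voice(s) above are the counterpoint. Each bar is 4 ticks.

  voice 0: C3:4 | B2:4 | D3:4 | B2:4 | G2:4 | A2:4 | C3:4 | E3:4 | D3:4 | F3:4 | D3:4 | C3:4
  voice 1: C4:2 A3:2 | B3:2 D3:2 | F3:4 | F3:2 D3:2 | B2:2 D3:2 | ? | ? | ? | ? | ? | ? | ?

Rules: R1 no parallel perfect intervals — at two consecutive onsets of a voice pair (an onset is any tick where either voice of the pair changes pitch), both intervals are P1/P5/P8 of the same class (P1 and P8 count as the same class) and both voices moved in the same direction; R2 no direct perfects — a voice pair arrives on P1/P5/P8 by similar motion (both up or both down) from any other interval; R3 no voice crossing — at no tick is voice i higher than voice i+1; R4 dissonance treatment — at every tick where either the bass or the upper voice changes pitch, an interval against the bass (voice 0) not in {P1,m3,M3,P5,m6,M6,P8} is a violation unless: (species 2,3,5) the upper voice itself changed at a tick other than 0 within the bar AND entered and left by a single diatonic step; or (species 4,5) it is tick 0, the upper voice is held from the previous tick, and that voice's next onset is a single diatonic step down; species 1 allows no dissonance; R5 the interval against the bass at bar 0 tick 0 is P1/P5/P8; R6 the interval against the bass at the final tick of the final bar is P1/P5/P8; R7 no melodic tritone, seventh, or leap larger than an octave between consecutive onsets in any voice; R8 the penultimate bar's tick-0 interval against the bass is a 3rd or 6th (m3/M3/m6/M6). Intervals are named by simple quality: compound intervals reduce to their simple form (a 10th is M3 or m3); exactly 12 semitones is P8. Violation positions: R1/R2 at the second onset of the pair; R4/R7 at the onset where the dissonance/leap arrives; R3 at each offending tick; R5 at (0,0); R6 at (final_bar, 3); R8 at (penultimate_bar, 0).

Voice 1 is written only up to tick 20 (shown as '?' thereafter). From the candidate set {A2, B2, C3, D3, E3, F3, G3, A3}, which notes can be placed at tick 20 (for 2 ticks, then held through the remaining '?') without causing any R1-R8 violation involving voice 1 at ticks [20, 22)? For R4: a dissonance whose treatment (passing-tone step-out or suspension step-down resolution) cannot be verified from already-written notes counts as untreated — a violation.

A2: legal
B2: violates R4
C3: legal
D3: violates R4
E3: violates R1
F3: legal
G3: violates R4
A3: violates R2

{A2, C3, F3}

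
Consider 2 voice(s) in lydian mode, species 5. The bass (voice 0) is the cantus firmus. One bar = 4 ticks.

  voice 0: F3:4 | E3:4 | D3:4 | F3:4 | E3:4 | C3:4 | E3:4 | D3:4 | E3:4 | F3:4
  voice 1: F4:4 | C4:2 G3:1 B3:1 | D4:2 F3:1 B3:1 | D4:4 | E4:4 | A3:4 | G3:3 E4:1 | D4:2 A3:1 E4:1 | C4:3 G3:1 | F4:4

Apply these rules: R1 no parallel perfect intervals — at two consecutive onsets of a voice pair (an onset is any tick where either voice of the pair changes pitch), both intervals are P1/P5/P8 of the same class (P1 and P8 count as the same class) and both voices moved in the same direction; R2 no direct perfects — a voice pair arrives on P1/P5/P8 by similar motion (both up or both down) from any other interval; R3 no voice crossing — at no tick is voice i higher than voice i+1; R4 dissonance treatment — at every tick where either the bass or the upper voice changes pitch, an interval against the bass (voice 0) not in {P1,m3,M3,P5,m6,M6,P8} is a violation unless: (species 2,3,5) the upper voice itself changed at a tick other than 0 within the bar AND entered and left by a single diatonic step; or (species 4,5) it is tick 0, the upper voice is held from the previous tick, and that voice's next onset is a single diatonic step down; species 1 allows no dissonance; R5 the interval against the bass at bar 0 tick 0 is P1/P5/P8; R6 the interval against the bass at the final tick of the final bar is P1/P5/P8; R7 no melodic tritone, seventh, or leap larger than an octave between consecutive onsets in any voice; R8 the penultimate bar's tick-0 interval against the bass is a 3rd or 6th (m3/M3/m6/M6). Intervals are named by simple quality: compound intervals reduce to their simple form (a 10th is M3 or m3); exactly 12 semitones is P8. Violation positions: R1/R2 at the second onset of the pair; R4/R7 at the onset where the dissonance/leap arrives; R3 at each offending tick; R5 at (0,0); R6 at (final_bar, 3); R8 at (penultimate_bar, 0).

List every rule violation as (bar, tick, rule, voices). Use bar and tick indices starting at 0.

(2, 3, R7, (1,))
(7, 0, R1, (0, 1))
(7, 3, R4, (0, 1))
(9, 0, R2, (0, 1))
(9, 0, R7, (1,))

bar 0: v0=F3 v1=F4 downbeat P8
bar 1: v0=E3 v1=C4 downbeat m6
bar 2: v0=D3 v1=D4 downbeat P8
bar 3: v0=F3 v1=D4 downbeat M6
bar 4: v0=E3 v1=E4 downbeat P8
bar 5: v0=C3 v1=A3 downbeat M6
bar 6: v0=E3 v1=G3 downbeat m3
bar 7: v0=D3 v1=D4 downbeat P8
bar 8: v0=E3 v1=C4 downbeat m6
bar 9: v0=F3 v1=F4 downbeat P8
  -> R7 @ bar 2 tick 3 v(1,): F3->B3 leap 6st
  -> R1 @ bar 7 tick 0 v(0, 1): E3/E4 P8 -> D3/D4 P8 similar
  -> R4 @ bar 7 tick 3 v(0, 1): D3/E4 M2 untreated
  -> R2 @ bar 9 tick 0 v(0, 1): E3/G3 m3 -> F3/F4 P8 similar
  -> R7 @ bar 9 tick 0 v(1,): G3->F4 leap 10st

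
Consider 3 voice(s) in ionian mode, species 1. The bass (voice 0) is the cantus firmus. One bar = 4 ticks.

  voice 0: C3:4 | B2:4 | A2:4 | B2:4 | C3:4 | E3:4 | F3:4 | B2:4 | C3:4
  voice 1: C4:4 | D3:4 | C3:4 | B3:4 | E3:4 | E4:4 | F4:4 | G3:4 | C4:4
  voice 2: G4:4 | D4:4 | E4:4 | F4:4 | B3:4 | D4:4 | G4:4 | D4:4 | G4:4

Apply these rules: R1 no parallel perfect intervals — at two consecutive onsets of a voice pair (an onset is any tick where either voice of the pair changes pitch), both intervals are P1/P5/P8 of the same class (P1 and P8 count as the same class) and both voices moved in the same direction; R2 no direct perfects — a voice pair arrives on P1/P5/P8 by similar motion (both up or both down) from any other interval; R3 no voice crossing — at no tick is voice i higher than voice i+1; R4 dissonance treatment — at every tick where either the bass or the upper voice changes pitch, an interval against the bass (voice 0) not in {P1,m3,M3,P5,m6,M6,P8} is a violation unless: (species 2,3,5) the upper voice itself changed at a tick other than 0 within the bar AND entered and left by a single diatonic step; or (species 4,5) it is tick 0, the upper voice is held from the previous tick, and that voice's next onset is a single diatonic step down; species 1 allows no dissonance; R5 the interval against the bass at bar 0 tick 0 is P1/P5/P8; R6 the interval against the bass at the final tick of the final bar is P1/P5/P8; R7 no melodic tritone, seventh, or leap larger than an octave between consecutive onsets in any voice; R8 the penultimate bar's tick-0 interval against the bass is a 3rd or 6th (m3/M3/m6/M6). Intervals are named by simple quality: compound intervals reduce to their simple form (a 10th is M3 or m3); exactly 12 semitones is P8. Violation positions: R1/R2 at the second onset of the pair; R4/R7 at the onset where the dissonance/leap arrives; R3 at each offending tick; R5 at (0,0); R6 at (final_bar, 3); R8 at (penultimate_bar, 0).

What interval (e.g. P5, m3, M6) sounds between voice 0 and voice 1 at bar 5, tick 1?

P8

voice 0=E3 voice 1=E4 -> P8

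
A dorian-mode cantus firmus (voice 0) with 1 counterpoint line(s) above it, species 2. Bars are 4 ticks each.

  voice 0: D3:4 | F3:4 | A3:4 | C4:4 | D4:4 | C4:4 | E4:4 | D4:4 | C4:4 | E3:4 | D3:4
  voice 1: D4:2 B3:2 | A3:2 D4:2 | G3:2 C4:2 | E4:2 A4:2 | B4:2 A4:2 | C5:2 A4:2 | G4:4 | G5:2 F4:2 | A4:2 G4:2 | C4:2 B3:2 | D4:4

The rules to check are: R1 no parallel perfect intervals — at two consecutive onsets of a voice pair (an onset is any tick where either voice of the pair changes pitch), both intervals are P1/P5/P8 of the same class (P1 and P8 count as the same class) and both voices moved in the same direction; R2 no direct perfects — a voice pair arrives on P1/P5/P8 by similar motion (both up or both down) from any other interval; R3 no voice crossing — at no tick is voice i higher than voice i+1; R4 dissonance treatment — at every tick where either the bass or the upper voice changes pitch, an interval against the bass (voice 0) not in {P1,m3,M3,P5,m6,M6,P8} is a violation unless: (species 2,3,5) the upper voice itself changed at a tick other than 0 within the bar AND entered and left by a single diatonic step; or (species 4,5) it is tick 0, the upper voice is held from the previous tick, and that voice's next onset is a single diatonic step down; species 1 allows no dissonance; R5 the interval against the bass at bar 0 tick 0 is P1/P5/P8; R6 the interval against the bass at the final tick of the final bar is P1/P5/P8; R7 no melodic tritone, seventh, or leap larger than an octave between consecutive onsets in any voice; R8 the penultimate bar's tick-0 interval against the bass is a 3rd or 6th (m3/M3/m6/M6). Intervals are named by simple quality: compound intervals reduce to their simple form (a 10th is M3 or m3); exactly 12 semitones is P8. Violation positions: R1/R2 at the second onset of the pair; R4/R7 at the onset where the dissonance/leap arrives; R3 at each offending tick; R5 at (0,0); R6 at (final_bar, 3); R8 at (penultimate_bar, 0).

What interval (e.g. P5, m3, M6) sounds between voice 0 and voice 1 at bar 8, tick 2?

P5

voice 0=C4 voice 1=G4 -> P5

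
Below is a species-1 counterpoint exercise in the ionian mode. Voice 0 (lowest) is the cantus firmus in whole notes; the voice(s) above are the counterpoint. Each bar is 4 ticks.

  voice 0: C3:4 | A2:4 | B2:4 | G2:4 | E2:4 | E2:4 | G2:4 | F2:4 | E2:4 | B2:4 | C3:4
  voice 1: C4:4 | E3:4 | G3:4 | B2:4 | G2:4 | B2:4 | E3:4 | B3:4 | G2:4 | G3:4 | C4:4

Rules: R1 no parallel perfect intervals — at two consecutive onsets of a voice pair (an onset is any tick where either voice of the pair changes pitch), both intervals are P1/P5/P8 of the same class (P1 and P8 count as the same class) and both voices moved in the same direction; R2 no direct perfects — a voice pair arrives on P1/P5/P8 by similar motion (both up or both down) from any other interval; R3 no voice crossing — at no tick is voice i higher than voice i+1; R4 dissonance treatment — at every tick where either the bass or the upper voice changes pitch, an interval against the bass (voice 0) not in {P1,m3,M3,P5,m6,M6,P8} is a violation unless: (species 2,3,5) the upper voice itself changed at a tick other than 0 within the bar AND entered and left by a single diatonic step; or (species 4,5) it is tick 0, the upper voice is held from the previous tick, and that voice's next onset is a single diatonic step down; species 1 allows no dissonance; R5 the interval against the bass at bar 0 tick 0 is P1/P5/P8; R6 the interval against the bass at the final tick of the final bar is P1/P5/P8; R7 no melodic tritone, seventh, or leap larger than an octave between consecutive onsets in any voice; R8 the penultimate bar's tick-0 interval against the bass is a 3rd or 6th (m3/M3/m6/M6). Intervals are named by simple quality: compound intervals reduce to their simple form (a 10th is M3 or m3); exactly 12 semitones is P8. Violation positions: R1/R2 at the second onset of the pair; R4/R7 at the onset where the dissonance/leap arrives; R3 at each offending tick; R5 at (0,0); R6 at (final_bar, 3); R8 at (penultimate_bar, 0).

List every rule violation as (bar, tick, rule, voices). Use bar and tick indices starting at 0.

(1, 0, R2, (0, 1))
(7, 0, R4, (0, 1))
(8, 0, R7, (1,))
(10, 0, R2, (0, 1))

bar 0: v0=C3 v1=C4 downbeat P8
bar 1: v0=A2 v1=E3 downbeat P5
bar 2: v0=B2 v1=G3 downbeat m6
bar 3: v0=G2 v1=B2 downbeat M3
bar 4: v0=E2 v1=G2 downbeat m3
bar 5: v0=E2 v1=B2 downbeat P5
bar 6: v0=G2 v1=E3 downbeat M6
bar 7: v0=F2 v1=B3 downbeat TT
bar 8: v0=E2 v1=G2 downbeat m3
bar 9: v0=B2 v1=G3 downbeat m6
bar 10: v0=C3 v1=C4 downbeat P8
  -> R2 @ bar 1 tick 0 v(0, 1): C3/C4 P8 -> A2/E3 P5 similar
  -> R4 @ bar 7 tick 0 v(0, 1): F2/B3 TT untreated
  -> R7 @ bar 8 tick 0 v(1,): B3->G2 leap 16st
  -> R2 @ bar 10 tick 0 v(0, 1): B2/G3 m6 -> C3/C4 P8 similar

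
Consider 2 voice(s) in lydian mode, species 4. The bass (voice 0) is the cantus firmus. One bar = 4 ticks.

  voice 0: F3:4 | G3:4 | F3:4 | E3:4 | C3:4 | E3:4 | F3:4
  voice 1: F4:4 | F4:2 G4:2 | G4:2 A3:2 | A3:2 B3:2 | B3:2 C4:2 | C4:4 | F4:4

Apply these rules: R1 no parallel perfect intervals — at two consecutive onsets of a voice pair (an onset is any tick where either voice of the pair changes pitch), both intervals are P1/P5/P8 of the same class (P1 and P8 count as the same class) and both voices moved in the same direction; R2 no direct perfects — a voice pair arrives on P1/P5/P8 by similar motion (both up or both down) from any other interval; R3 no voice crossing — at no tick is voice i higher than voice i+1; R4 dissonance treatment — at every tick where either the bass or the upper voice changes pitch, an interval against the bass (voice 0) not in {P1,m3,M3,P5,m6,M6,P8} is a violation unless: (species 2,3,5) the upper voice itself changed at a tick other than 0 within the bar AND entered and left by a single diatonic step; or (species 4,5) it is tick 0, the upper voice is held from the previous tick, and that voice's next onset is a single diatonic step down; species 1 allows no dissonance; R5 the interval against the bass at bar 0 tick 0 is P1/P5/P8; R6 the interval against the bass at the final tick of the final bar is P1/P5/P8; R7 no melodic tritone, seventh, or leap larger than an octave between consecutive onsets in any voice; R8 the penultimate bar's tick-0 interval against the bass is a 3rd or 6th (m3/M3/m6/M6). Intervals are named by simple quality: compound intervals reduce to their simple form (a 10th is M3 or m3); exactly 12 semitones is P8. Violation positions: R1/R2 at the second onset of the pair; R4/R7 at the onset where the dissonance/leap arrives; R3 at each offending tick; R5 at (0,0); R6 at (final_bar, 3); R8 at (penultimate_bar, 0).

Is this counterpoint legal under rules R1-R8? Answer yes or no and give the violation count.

No (6 violations)

bar 0: v0=F3 v1=F4 (P8)
bar 1: v0=G3 v1=F4 (m7)
bar 2: v0=F3 v1=G4 (M2)
bar 3: v0=E3 v1=A3 (P4)
bar 4: v0=C3 v1=B3 (M7)
bar 5: v0=E3 v1=C4 (m6)
bar 6: v0=F3 v1=F4 (P8)
  R4 @ bar1.0: G3/F4 m7 untreated
  R4 @ bar2.0: F3/G4 M2 untreated
  R7 @ bar2.2: G4->A3 leap 10st
  R4 @ bar3.0: E3/A3 P4 untreated
  R4 @ bar4.0: C3/B3 M7 untreated
  R2 @ bar6.0: E3/C4 m6 -> F3/F4 P8 similar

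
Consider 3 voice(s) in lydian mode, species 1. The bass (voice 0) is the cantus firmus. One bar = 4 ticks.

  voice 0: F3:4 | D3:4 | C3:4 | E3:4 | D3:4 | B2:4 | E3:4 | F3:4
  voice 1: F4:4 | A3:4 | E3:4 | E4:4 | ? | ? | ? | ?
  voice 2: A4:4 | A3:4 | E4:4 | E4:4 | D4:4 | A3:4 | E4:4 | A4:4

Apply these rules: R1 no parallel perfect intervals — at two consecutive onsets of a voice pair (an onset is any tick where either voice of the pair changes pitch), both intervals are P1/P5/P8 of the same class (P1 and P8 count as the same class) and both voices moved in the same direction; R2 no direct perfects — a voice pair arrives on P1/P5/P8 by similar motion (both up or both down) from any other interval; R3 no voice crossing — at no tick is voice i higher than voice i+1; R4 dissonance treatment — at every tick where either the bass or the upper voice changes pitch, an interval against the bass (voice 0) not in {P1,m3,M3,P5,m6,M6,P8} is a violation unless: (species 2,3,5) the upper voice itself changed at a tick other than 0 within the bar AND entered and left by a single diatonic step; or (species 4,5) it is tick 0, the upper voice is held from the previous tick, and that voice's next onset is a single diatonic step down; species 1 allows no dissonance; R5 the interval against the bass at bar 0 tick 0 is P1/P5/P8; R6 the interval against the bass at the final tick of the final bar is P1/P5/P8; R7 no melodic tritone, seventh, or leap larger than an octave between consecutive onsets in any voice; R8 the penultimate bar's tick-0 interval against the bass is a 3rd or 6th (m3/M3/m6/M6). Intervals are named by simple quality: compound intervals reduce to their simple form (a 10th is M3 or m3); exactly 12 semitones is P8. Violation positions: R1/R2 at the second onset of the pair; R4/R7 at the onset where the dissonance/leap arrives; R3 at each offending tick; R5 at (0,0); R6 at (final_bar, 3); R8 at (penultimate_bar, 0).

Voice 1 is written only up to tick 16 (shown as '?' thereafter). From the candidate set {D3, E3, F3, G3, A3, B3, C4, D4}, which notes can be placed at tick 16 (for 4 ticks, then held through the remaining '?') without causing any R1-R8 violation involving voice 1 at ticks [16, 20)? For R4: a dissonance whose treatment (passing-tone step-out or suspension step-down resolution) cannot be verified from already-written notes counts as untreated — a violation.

{B3}

D3: violates R1,R7
E3: violates R4
F3: violates R7
G3: violates R2,R4
A3: violates R2
B3: legal
C4: violates R4
D4: violates R1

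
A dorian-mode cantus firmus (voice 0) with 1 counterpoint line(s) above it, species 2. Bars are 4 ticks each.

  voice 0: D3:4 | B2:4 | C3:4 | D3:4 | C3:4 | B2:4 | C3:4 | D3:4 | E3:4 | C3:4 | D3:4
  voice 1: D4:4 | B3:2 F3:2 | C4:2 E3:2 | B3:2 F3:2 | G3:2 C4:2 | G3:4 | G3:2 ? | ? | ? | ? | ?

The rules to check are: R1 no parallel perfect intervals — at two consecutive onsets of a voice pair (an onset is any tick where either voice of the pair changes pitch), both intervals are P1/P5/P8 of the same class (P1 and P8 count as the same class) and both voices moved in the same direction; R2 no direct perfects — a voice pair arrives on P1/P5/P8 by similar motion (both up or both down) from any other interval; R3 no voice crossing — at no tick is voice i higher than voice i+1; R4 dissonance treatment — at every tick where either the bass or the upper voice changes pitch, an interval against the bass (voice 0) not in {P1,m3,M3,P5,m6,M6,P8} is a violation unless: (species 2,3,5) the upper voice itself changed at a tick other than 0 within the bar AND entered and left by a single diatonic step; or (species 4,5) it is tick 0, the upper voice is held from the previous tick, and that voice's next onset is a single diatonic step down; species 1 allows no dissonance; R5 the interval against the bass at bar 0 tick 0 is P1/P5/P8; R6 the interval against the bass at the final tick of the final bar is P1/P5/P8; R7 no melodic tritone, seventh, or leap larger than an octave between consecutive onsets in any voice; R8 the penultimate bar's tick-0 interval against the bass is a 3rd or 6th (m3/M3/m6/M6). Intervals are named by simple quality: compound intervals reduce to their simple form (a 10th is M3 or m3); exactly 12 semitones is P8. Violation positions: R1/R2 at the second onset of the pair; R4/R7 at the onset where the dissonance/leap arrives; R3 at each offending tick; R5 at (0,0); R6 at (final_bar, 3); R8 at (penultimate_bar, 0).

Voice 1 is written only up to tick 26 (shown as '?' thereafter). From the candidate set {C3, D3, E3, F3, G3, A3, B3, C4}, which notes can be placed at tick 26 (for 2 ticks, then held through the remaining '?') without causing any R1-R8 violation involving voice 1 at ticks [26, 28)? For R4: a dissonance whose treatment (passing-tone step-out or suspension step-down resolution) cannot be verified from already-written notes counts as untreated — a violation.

{A3, C3, C4, E3, G3}

C3: legal
D3: violates R4
E3: legal
F3: violates R4
G3: legal
A3: legal
B3: violates R4
C4: legal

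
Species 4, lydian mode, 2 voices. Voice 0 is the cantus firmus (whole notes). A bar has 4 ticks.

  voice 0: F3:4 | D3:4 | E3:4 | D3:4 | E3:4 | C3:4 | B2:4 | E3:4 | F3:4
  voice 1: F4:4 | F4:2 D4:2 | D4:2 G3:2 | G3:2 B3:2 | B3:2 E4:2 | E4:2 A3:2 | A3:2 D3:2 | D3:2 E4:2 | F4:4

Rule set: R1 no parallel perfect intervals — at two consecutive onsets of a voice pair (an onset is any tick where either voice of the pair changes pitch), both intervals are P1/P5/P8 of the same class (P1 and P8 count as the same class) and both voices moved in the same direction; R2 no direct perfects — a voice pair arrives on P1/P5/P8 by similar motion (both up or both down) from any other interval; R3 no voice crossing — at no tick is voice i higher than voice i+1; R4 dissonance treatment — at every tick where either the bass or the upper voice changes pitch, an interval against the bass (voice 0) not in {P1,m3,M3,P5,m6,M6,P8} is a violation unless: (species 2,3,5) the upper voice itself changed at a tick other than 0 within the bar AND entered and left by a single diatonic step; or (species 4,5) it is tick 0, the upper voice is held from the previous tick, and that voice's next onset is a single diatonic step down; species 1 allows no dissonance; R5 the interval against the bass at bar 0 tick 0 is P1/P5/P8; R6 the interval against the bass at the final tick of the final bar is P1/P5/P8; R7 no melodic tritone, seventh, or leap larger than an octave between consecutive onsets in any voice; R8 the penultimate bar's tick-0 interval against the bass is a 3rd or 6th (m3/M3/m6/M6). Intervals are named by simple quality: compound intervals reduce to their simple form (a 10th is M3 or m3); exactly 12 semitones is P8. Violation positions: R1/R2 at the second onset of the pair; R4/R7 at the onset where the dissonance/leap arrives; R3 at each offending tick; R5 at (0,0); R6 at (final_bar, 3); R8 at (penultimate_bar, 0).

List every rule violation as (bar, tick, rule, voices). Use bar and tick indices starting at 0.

(2, 0, R4, (0, 1))
(3, 0, R4, (0, 1))
(6, 0, R4, (0, 1))
(7, 0, R3, (0, 1))
(7, 0, R4, (0, 1))
(7, 0, R8, (0, 1))
(7, 1, R3, (0, 1))
(7, 2, R7, (1,))
(8, 0, R1, (0, 1))

bar 0: v0=F3 v1=F4 downbeat P8
bar 1: v0=D3 v1=F4 downbeat m3
bar 2: v0=E3 v1=D4 downbeat m7
bar 3: v0=D3 v1=G3 downbeat P4
bar 4: v0=E3 v1=B3 downbeat P5
bar 5: v0=C3 v1=E4 downbeat M3
bar 6: v0=B2 v1=A3 downbeat m7
bar 7: v0=E3 v1=D3 downbeat M2
bar 8: v0=F3 v1=F4 downbeat P8
  -> R4 @ bar 2 tick 0 v(0, 1): E3/D4 m7 untreated
  -> R4 @ bar 3 tick 0 v(0, 1): D3/G3 P4 untreated
  -> R4 @ bar 6 tick 0 v(0, 1): B2/A3 m7 untreated
  -> R3 @ bar 7 tick 0 v(0, 1): E3 above D3
  -> R4 @ bar 7 tick 0 v(0, 1): E3/D3 M2 untreated
  -> R8 @ bar 7 tick 0 v(0, 1): penult M2 not 3rd/6th
  -> R3 @ bar 7 tick 1 v(0, 1): E3 above D3
  -> R7 @ bar 7 tick 2 v(1,): D3->E4 leap 14st
  -> R1 @ bar 8 tick 0 v(0, 1): E3/E4 P8 -> F3/F4 P8 similar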